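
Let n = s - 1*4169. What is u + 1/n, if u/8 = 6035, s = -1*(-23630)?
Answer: 939577081/19461 ≈ 48280.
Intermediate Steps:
s = 23630
u = 48280 (u = 8*6035 = 48280)
n = 19461 (n = 23630 - 1*4169 = 23630 - 4169 = 19461)
u + 1/n = 48280 + 1/19461 = 939577081/19461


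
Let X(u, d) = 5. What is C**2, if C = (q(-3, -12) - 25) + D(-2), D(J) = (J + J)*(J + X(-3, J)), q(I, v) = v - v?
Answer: 1369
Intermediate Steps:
q(I, v) = 0
D(J) = 2*J*(5 + J) (D(J) = (J + J)*(J + 5) = (2*J)*(5 + J) = 2*J*(5 + J))
C = -37 (C = (0 - 25) + 2*(-2)*(5 - 2) = -25 + 2*(-2)*3 = -25 - 12 = -37)
C**2 = (-37)**2 = 1369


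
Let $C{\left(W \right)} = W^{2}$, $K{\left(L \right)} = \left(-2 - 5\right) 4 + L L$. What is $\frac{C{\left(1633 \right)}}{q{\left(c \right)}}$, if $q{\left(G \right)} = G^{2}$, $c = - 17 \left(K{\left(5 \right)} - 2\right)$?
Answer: $\frac{2666689}{7225} \approx 369.09$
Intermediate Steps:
$K{\left(L \right)} = -28 + L^{2}$ ($K{\left(L \right)} = \left(-7\right) 4 + L^{2} = -28 + L^{2}$)
$c = 85$ ($c = - 17 \left(\left(-28 + 5^{2}\right) - 2\right) = - 17 \left(\left(-28 + 25\right) - 2\right) = - 17 \left(-3 - 2\right) = \left(-17\right) \left(-5\right) = 85$)
$\frac{C{\left(1633 \right)}}{q{\left(c \right)}} = \frac{1633^{2}}{85^{2}} = \frac{2666689}{7225}$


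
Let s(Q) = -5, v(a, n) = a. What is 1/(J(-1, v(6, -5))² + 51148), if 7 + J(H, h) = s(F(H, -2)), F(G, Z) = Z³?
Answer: 1/51292 ≈ 1.9496e-5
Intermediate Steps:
J(H, h) = -12 (J(H, h) = -7 - 5 = -12)
1/(J(-1, v(6, -5))² + 51148) = 1/((-12)² + 51148) = 1/(144 + 51148) = 1/51292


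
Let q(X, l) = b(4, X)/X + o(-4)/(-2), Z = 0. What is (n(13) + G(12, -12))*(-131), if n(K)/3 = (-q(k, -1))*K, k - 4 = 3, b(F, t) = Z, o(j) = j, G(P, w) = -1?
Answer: 10349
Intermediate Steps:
b(F, t) = 0
k = 7 (k = 4 + 3 = 7)
q(X, l) = 2 (q(X, l) = 0/X - 4/(-2) = 0 - 4*(-1/2) = 0 + 2 = 2)
n(K) = -6*K (n(K) = 3*((-1*2)*K) = 3*(-2*K) = -6*K)
(n(13) + G(12, -12))*(-131) = (-6*13 - 1)*(-131) = (-78 - 1)*(-131) = -79*(-131) = 10349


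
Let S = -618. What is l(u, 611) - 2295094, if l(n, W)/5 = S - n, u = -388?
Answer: -2296244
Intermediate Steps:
l(n, W) = -3090 - 5*n (l(n, W) = 5*(-618 - n) = -3090 - 5*n)
l(u, 611) - 2295094 = (-3090 - 5*(-388)) - 2295094 = (-3090 + 1940) - 2295094 = -1150 - 2295094 = -2296244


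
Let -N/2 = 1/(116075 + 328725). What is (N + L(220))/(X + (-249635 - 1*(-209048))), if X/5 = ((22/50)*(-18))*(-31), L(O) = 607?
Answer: -44998933/2917843520 ≈ -0.015422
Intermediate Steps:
X = 6138/5 (X = 5*(((22/50)*(-18))*(-31)) = 5*(((22*(1/50))*(-18))*(-31)) = 5*(((11/25)*(-18))*(-31)) = 5*(-198/25*(-31)) = 5*(6138/25) = 6138/5 ≈ 1227.6)
N = -1/222400 (N = -2/(116075 + 328725) = -2/444800 = -2*1/444800 = -1/222400 ≈ -4.4964e-6)
(N + L(220))/(X + (-249635 - 1*(-209048))) = (-1/222400 + 607)/(6138/5 + (-249635 - 1*(-209048))) = 134996799/(222400*(6138/5 + (-249635 + 209048))) = 134996799/(222400*(6138/5 - 40587)) = 134996799/(222400*(-196797/5)) = (134996799/222400)*(-5/196797) = -44998933/2917843520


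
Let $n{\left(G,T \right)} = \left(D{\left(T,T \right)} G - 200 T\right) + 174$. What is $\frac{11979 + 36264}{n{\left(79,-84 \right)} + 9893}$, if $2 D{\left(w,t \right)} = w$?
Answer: $\frac{48243}{23549} \approx 2.0486$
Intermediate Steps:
$D{\left(w,t \right)} = \frac{w}{2}$
$n{\left(G,T \right)} = 174 - 200 T + \frac{G T}{2}$ ($n{\left(G,T \right)} = \left(\frac{T}{2} G - 200 T\right) + 174 = \left(\frac{G T}{2} - 200 T\right) + 174 = \left(- 200 T + \frac{G T}{2}\right) + 174 = 174 - 200 T + \frac{G T}{2}$)
$\frac{11979 + 36264}{n{\left(79,-84 \right)} + 9893} = \frac{11979 + 36264}{\left(174 - -16800 + \frac{1}{2} \cdot 79 \left(-84\right)\right) + 9893} = \frac{48243}{\left(174 + 16800 - 3318\right) + 9893} = \frac{48243}{13656 + 9893} = \frac{48243}{23549}$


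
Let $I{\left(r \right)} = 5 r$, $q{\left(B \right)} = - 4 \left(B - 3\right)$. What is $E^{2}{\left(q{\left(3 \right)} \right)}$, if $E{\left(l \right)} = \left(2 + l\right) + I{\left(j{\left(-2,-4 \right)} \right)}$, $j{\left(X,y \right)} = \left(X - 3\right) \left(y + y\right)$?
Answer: $40804$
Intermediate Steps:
$q{\left(B \right)} = 12 - 4 B$ ($q{\left(B \right)} = - 4 \left(-3 + B\right) = 12 - 4 B$)
$j{\left(X,y \right)} = 2 y \left(-3 + X\right)$ ($j{\left(X,y \right)} = \left(-3 + X\right) 2 y = 2 y \left(-3 + X\right)$)
$E{\left(l \right)} = 202 + l$ ($E{\left(l \right)} = \left(2 + l\right) + 5 \cdot 2 \left(-4\right) \left(-3 - 2\right) = \left(2 + l\right) + 5 \cdot 2 \left(-4\right) \left(-5\right) = \left(2 + l\right) + 5 \cdot 40 = \left(2 + l\right) + 200 = 202 + l$)
$E^{2}{\left(q{\left(3 \right)} \right)} = \left(202 + \left(12 - 12\right)\right)^{2} = \left(202 + 0\right)^{2} = 202^{2} = 40804$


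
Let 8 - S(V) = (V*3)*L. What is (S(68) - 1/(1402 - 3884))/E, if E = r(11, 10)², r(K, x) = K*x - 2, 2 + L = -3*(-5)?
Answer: -2187469/9650016 ≈ -0.22668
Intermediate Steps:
L = 13 (L = -2 - 3*(-5) = -2 + 15 = 13)
S(V) = 8 - 39*V (S(V) = 8 - V*3*13 = 8 - 3*V*13 = 8 - 39*V)
r(K, x) = -2 + K*x
E = 11664 (E = (-2 + 11*10)² = (-2 + 110)² = 108² = 11664)
(S(68) - 1/(1402 - 3884))/E = ((8 - 39*68) - 1/(1402 - 3884))/11664 = ((8 - 2652) - 1/(-2482))*(1/11664) = (-2644 - 1*(-1/2482))*(1/11664) = (-2644 + 1/2482)*(1/11664) = -6562407/2482*1/11664 = -2187469/9650016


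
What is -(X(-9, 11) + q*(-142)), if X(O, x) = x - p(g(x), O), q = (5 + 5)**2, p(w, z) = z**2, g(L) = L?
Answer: 14270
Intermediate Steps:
q = 100 (q = 10**2 = 100)
X(O, x) = x - O**2
-(X(-9, 11) + q*(-142)) = -((11 - 1*(-9)**2) + 100*(-142)) = -((11 - 1*81) - 14200) = -((11 - 81) - 14200) = -(-70 - 14200) = -1*(-14270) = 14270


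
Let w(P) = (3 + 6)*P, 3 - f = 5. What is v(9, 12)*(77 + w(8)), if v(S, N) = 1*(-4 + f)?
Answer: -894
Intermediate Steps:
f = -2 (f = 3 - 1*5 = 3 - 5 = -2)
v(S, N) = -6 (v(S, N) = 1*(-4 - 2) = 1*(-6) = -6)
w(P) = 9*P
v(9, 12)*(77 + w(8)) = -6*(77 + 9*8) = -6*(77 + 72) = -6*149 = -894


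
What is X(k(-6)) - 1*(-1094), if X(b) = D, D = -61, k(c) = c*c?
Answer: 1033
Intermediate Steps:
k(c) = c²
X(b) = -61
X(k(-6)) - 1*(-1094) = -61 - 1*(-1094) = -61 + 1094 = 1033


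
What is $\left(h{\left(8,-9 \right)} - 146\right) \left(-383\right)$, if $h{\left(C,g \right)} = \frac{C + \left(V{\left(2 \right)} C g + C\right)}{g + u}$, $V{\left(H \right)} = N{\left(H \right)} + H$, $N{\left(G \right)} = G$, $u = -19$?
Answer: $\frac{365382}{7} \approx 52197.0$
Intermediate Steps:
$V{\left(H \right)} = 2 H$ ($V{\left(H \right)} = H + H = 2 H$)
$h{\left(C,g \right)} = \frac{2 C + 4 C g}{-19 + g}$ ($h{\left(C,g \right)} = \frac{C + \left(2 \cdot 2 C g + C\right)}{g - 19} = \frac{C + \left(4 C g + C\right)}{-19 + g} = \frac{C + \left(C + 4 C g\right)}{-19 + g} = \frac{2 C + 4 C g}{-19 + g}$)
$\left(h{\left(8,-9 \right)} - 146\right) \left(-383\right) = \left(2 \cdot 8 \frac{1}{-19 - 9} \left(1 + 2 \left(-9\right)\right) - 146\right) \left(-383\right) = \left(2 \cdot 8 \frac{1}{-28} \left(1 - 18\right) - 146\right) \left(-383\right) = \left(2 \cdot 8 \left(- \frac{1}{28}\right) \left(-17\right) - 146\right) \left(-383\right) = \left(\frac{68}{7} - 146\right) \left(-383\right) = \left(- \frac{954}{7}\right) \left(-383\right) = \frac{365382}{7}$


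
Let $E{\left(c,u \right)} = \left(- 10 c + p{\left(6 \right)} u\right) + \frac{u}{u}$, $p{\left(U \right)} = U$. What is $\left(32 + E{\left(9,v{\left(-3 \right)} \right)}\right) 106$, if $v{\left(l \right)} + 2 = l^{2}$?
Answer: $-1590$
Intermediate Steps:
$v{\left(l \right)} = -2 + l^{2}$
$E{\left(c,u \right)} = 1 - 10 c + 6 u$ ($E{\left(c,u \right)} = \left(- 10 c + 6 u\right) + \frac{u}{u} = \left(- 10 c + 6 u\right) + 1 = 1 - 10 c + 6 u$)
$\left(32 + E{\left(9,v{\left(-3 \right)} \right)}\right) 106 = \left(32 + \left(1 - 90 + 6 \left(-2 + \left(-3\right)^{2}\right)\right)\right) 106 = \left(32 + \left(1 - 90 + 6 \left(-2 + 9\right)\right)\right) 106 = \left(32 + \left(1 - 90 + 6 \cdot 7\right)\right) 106 = \left(32 + \left(1 - 90 + 42\right)\right) 106 = \left(32 - 47\right) 106 = \left(-15\right) 106 = -1590$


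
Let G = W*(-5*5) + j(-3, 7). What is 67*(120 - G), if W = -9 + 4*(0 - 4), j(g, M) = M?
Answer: -34304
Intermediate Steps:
W = -25 (W = -9 + 4*(-4) = -9 - 16 = -25)
G = 632 (G = -(-125)*5 + 7 = -25*(-25) + 7 = 625 + 7 = 632)
67*(120 - G) = 67*(120 - 1*632) = 67*(120 - 632) = 67*(-512) = -34304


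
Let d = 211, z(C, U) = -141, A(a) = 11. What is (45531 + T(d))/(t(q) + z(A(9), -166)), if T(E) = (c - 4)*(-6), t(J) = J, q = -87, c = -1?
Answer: -15187/76 ≈ -199.83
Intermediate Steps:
T(E) = 30 (T(E) = (-1 - 4)*(-6) = -5*(-6) = 30)
(45531 + T(d))/(t(q) + z(A(9), -166)) = (45531 + 30)/(-87 - 141) = 45561/(-228) = 45561*(-1/228) = -15187/76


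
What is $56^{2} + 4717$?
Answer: $7853$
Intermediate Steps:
$56^{2} + 4717 = 3136 + 4717 = 7853$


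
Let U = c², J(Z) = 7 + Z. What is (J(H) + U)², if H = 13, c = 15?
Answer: 60025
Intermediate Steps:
U = 225 (U = 15² = 225)
(J(H) + U)² = ((7 + 13) + 225)² = (20 + 225)² = 245² = 60025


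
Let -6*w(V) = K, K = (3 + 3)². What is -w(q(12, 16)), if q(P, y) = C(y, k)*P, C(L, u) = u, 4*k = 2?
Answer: 6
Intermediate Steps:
k = ½ (k = (¼)*2 = ½ ≈ 0.50000)
q(P, y) = P/2
K = 36 (K = 6² = 36)
w(V) = -6 (w(V) = -⅙*36 = -6)
-w(q(12, 16)) = -1*(-6) = 6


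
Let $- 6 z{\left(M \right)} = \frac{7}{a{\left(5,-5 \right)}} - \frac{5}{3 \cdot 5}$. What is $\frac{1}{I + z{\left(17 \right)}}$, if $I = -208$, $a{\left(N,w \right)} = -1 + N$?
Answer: $- \frac{72}{14993} \approx -0.0048022$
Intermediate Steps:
$z{\left(M \right)} = - \frac{17}{72}$ ($z{\left(M \right)} = - \frac{\frac{7}{-1 + 5} - \frac{5}{3 \cdot 5}}{6} = - \frac{\frac{7}{4} - \frac{5}{15}}{6} = - \frac{7 \cdot \frac{1}{4} - \frac{1}{3}}{6} = - \frac{\frac{7}{4} - \frac{1}{3}}{6} = \left(- \frac{1}{6}\right) \frac{17}{12} = - \frac{17}{72}$)
$\frac{1}{I + z{\left(17 \right)}} = \frac{1}{-208 - \frac{17}{72}} = \frac{1}{- \frac{14993}{72}} = - \frac{72}{14993}$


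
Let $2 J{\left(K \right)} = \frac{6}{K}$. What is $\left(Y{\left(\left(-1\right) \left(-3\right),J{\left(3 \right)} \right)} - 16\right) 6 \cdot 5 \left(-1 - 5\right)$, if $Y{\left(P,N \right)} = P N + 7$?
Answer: $1080$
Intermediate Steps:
$J{\left(K \right)} = \frac{3}{K}$ ($J{\left(K \right)} = \frac{6 \frac{1}{K}}{2} = \frac{3}{K}$)
$Y{\left(P,N \right)} = 7 + N P$ ($Y{\left(P,N \right)} = N P + 7 = 7 + N P$)
$\left(Y{\left(\left(-1\right) \left(-3\right),J{\left(3 \right)} \right)} - 16\right) 6 \cdot 5 \left(-1 - 5\right) = \left(\left(7 + \frac{3}{3} \left(\left(-1\right) \left(-3\right)\right)\right) - 16\right) 6 \cdot 5 \left(-1 - 5\right) = \left(\left(7 + 3 \cdot \frac{1}{3} \cdot 3\right) - 16\right) 30 \left(-6\right) = \left(\left(7 + 1 \cdot 3\right) - 16\right) \left(-180\right) = \left(\left(7 + 3\right) - 16\right) \left(-180\right) = \left(10 - 16\right) \left(-180\right) = \left(-6\right) \left(-180\right) = 1080$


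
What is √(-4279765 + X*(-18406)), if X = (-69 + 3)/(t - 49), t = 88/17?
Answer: I*√2390761960465/745 ≈ 2075.4*I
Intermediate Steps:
t = 88/17 (t = 88*(1/17) = 88/17 ≈ 5.1765)
X = 1122/745 (X = (-69 + 3)/(88/17 - 49) = -66/(-745/17) = -66*(-17/745) = 1122/745 ≈ 1.5060)
√(-4279765 + X*(-18406)) = √(-4279765 + (1122/745)*(-18406)) = √(-4279765 - 20651532/745) = √(-3209076457/745) = I*√2390761960465/745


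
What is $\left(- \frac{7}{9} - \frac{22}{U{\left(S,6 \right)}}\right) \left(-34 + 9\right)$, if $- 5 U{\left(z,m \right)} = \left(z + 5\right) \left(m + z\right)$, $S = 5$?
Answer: $- \frac{50}{9} \approx -5.5556$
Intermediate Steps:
$U{\left(z,m \right)} = - \frac{\left(5 + z\right) \left(m + z\right)}{5}$ ($U{\left(z,m \right)} = - \frac{\left(z + 5\right) \left(m + z\right)}{5} = - \frac{\left(5 + z\right) \left(m + z\right)}{5}$)
$\left(- \frac{7}{9} - \frac{22}{U{\left(S,6 \right)}}\right) \left(-34 + 9\right) = \left(- \frac{7}{9} - \frac{22}{\left(-1\right) 6 - 5 - \frac{5^{2}}{5} - \frac{6}{5} \cdot 5}\right) \left(-34 + 9\right) = \left(\left(-7\right) \frac{1}{9} - \frac{22}{-6 - 5 - 5 - 6}\right) \left(-25\right) = \left(- \frac{7}{9} - \frac{22}{-6 - 5 - 5 - 6}\right) \left(-25\right) = \left(- \frac{7}{9} - \frac{22}{-22}\right) \left(-25\right) = \left(- \frac{7}{9} - -1\right) \left(-25\right) = \left(- \frac{7}{9} + 1\right) \left(-25\right) = \frac{2}{9} \left(-25\right) = - \frac{50}{9}$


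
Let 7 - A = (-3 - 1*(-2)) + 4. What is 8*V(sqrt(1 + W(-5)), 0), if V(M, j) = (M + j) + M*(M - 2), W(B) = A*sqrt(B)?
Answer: 8 - 8*sqrt(1 + 4*I*sqrt(5)) + 32*I*sqrt(5) ≈ -9.8885 + 55.554*I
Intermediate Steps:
A = 4 (A = 7 - ((-3 - 1*(-2)) + 4) = 7 - ((-3 + 2) + 4) = 7 - (-1 + 4) = 7 - 1*3 = 7 - 3 = 4)
W(B) = 4*sqrt(B)
V(M, j) = M + j + M*(-2 + M) (V(M, j) = (M + j) + M*(-2 + M) = M + j + M*(-2 + M))
8*V(sqrt(1 + W(-5)), 0) = 8*(0 + (sqrt(1 + 4*sqrt(-5)))**2 - sqrt(1 + 4*sqrt(-5))) = 8*(0 + (sqrt(1 + 4*(I*sqrt(5))))**2 - sqrt(1 + 4*(I*sqrt(5)))) = 8*(0 + (sqrt(1 + 4*I*sqrt(5)))**2 - sqrt(1 + 4*I*sqrt(5))) = 8*(0 + (1 + 4*I*sqrt(5)) - sqrt(1 + 4*I*sqrt(5))) = 8*(1 - sqrt(1 + 4*I*sqrt(5)) + 4*I*sqrt(5)) = 8 - 8*sqrt(1 + 4*I*sqrt(5)) + 32*I*sqrt(5)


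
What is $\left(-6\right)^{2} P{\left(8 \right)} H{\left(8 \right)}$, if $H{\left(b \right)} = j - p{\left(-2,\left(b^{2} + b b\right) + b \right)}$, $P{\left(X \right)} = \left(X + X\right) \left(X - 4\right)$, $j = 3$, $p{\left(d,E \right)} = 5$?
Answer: $-4608$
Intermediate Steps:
$P{\left(X \right)} = 2 X \left(-4 + X\right)$
$H{\left(b \right)} = -2$ ($H{\left(b \right)} = 3 - 5 = -2$)
$\left(-6\right)^{2} P{\left(8 \right)} H{\left(8 \right)} = \left(-6\right)^{2} \cdot 2 \cdot 8 \left(-4 + 8\right) \left(-2\right) = 36 \cdot 2 \cdot 8 \cdot 4 \left(-2\right) = 36 \cdot 64 \left(-2\right) = 2304 \left(-2\right) = -4608$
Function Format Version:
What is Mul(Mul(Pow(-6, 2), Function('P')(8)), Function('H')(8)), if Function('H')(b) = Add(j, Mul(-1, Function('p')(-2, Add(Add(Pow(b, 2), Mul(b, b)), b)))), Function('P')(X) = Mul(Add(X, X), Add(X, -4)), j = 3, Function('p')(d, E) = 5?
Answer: -4608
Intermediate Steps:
Function('P')(X) = Mul(2, X, Add(-4, X)) (Function('P')(X) = Mul(Mul(2, X), Add(-4, X)) = Mul(2, X, Add(-4, X)))
Function('H')(b) = -2 (Function('H')(b) = Add(3, Mul(-1, 5)) = Add(3, -5) = -2)
Mul(Mul(Pow(-6, 2), Function('P')(8)), Function('H')(8)) = Mul(Mul(Pow(-6, 2), Mul(2, 8, Add(-4, 8))), -2) = Mul(Mul(36, Mul(2, 8, 4)), -2) = Mul(Mul(36, 64), -2) = Mul(2304, -2) = -4608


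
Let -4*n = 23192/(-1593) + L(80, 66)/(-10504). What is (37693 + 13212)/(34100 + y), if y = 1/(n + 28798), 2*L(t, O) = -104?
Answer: 1887142834923215/1264150294399444 ≈ 1.4928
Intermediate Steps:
L(t, O) = -52 (L(t, O) = (1/2)*(-104) = -52)
n = 4683191/1287144 (n = -(23192/(-1593) - 52/(-10504))/4 = -(23192*(-1/1593) - 52*(-1/10504))/4 = -(-23192/1593 + 1/202)/4 = -1/4*(-4683191/321786) = 4683191/1287144 ≈ 3.6384)
y = 1287144/37071856103 (y = 1/(4683191/1287144 + 28798) = 1/(37071856103/1287144) = 1287144/37071856103 ≈ 3.4720e-5)
(37693 + 13212)/(34100 + y) = (37693 + 13212)/(34100 + 1287144/37071856103) = 50905/(1264150294399444/37071856103) = 50905*(37071856103/1264150294399444) = 1887142834923215/1264150294399444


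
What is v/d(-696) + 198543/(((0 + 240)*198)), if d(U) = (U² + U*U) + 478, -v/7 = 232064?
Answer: 3841864879/1535387040 ≈ 2.5022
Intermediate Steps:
v = -1624448 (v = -7*232064 = -1624448)
d(U) = 478 + 2*U² (d(U) = (U² + U²) + 478 = 2*U² + 478 = 478 + 2*U²)
v/d(-696) + 198543/(((0 + 240)*198)) = -1624448/(478 + 2*(-696)²) + 198543/(((0 + 240)*198)) = -1624448/(478 + 2*484416) + 198543/((240*198)) = -1624448/(478 + 968832) + 198543/47520 = -1624448/969310 + 198543*(1/47520) = -1624448*1/969310 + 66181/15840 = -812224/484655 + 66181/15840 = 3841864879/1535387040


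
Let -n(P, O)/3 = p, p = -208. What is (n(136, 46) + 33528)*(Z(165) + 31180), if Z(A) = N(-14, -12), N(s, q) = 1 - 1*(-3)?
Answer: 1064995968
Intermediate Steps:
N(s, q) = 4 (N(s, q) = 1 + 3 = 4)
Z(A) = 4
n(P, O) = 624 (n(P, O) = -3*(-208) = 624)
(n(136, 46) + 33528)*(Z(165) + 31180) = (624 + 33528)*(4 + 31180) = 34152*31184 = 1064995968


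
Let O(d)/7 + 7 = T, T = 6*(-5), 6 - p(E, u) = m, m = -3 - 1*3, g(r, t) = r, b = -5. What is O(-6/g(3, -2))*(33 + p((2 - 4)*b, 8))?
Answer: -11655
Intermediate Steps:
m = -6 (m = -3 - 3 = -6)
p(E, u) = 12 (p(E, u) = 6 - 1*(-6) = 6 + 6 = 12)
T = -30
O(d) = -259 (O(d) = -49 + 7*(-30) = -49 - 210 = -259)
O(-6/g(3, -2))*(33 + p((2 - 4)*b, 8)) = -259*(33 + 12) = -259*45 = -11655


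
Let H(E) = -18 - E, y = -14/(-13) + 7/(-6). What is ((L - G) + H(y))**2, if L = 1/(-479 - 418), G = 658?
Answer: 163373598025/357604 ≈ 4.5686e+5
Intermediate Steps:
L = -1/897 (L = 1/(-897) = -1/897 ≈ -0.0011148)
y = -7/78 (y = -14*(-1/13) + 7*(-1/6) = 14/13 - 7/6 = -7/78 ≈ -0.089744)
((L - G) + H(y))**2 = ((-1/897 - 1*658) + (-18 - 1*(-7/78)))**2 = ((-1/897 - 658) + (-18 + 7/78))**2 = (-590227/897 - 1397/78)**2 = (-404195/598)**2 = 163373598025/357604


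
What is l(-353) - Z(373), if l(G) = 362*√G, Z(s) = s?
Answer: -373 + 362*I*√353 ≈ -373.0 + 6801.4*I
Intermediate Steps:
l(-353) - Z(373) = 362*√(-353) - 1*373 = 362*(I*√353) - 373 = 362*I*√353 - 373 = -373 + 362*I*√353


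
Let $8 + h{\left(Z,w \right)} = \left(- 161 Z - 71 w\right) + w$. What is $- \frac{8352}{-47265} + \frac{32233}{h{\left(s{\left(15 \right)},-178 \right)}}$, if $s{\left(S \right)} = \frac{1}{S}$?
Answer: $\frac{8137011021}{2940182345} \approx 2.7675$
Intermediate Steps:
$h{\left(Z,w \right)} = -8 - 161 Z - 70 w$ ($h{\left(Z,w \right)} = -8 + \left(\left(- 161 Z - 71 w\right) + w\right) = -8 - \left(70 w + 161 Z\right) = -8 - 161 Z - 70 w$)
$- \frac{8352}{-47265} + \frac{32233}{h{\left(s{\left(15 \right)},-178 \right)}} = - \frac{8352}{-47265} + \frac{32233}{-8 - \frac{161}{15} - -12460} = \left(-8352\right) \left(- \frac{1}{47265}\right) + \frac{32233}{-8 - \frac{161}{15} + 12460} = \frac{2784}{15755} + \frac{32233}{-8 - \frac{161}{15} + 12460} = \frac{2784}{15755} + \frac{32233}{\frac{186619}{15}} = \frac{2784}{15755} + 32233 \cdot \frac{15}{186619} = \frac{2784}{15755} + \frac{483495}{186619} = \frac{8137011021}{2940182345}$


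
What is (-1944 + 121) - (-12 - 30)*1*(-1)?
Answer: -1865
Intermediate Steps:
(-1944 + 121) - (-12 - 30)*1*(-1) = -1823 - (-42)*(-1) = -1823 - 1*42 = -1823 - 42 = -1865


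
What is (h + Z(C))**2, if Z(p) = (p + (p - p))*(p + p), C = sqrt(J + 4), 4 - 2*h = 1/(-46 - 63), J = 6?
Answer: 23011209/47524 ≈ 484.20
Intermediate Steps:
h = 437/218 (h = 2 - 1/(2*(-46 - 63)) = 2 - 1/2/(-109) = 2 - 1/2*(-1/109) = 2 + 1/218 = 437/218 ≈ 2.0046)
C = sqrt(10) (C = sqrt(6 + 4) = sqrt(10) ≈ 3.1623)
Z(p) = 2*p**2 (Z(p) = (p + 0)*(2*p) = p*(2*p) = 2*p**2)
(h + Z(C))**2 = (437/218 + 2*(sqrt(10))**2)**2 = (437/218 + 2*10)**2 = (437/218 + 20)**2 = (4797/218)**2 = 23011209/47524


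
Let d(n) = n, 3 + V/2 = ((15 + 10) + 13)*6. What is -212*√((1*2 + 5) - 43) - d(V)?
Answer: -450 - 1272*I ≈ -450.0 - 1272.0*I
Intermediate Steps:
V = 450 (V = -6 + 2*(((15 + 10) + 13)*6) = -6 + 2*((25 + 13)*6) = -6 + 2*(38*6) = -6 + 2*228 = -6 + 456 = 450)
-212*√((1*2 + 5) - 43) - d(V) = -212*√((1*2 + 5) - 43) - 1*450 = -212*√((2 + 5) - 43) - 450 = -212*√(7 - 43) - 450 = -1272*I - 450 = -450 - 1272*I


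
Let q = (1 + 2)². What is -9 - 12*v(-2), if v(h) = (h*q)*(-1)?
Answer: -225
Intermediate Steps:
q = 9 (q = 3² = 9)
v(h) = -9*h (v(h) = (h*9)*(-1) = (9*h)*(-1) = -9*h)
-9 - 12*v(-2) = -9 - (-108)*(-2) = -9 - 12*18 = -9 - 216 = -225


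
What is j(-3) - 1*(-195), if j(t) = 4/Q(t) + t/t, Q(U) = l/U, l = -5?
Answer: 992/5 ≈ 198.40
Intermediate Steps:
Q(U) = -5/U
j(t) = 1 - 4*t/5 (j(t) = 4/((-5/t)) + t/t = 4*(-t/5) + 1 = -4*t/5 + 1 = 1 - 4*t/5)
j(-3) - 1*(-195) = (1 - 4/5*(-3)) - 1*(-195) = (1 + 12/5) + 195 = 17/5 + 195 = 992/5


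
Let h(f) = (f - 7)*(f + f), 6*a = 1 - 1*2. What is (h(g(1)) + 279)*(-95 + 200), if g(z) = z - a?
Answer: 167195/6 ≈ 27866.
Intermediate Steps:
a = -1/6 (a = (1 - 1*2)/6 = (1 - 2)/6 = (1/6)*(-1) = -1/6 ≈ -0.16667)
g(z) = 1/6 + z (g(z) = z - 1*(-1/6) = z + 1/6 = 1/6 + z)
h(f) = 2*f*(-7 + f) (h(f) = (-7 + f)*(2*f) = 2*f*(-7 + f))
(h(g(1)) + 279)*(-95 + 200) = (2*(1/6 + 1)*(-7 + (1/6 + 1)) + 279)*(-95 + 200) = (2*(7/6)*(-7 + 7/6) + 279)*105 = (2*(7/6)*(-35/6) + 279)*105 = (-245/18 + 279)*105 = (4777/18)*105 = 167195/6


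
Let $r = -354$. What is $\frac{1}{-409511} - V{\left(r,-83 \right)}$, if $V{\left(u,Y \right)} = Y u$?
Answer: $- \frac{12032252203}{409511} \approx -29382.0$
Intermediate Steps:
$\frac{1}{-409511} - V{\left(r,-83 \right)} = \frac{1}{-409511} - \left(-83\right) \left(-354\right) = - \frac{1}{409511} - 29382 = - \frac{12032252203}{409511}$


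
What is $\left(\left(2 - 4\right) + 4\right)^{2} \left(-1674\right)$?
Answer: $-6696$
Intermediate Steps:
$\left(\left(2 - 4\right) + 4\right)^{2} \left(-1674\right) = \left(-2 + 4\right)^{2} \left(-1674\right) = 2^{2} \left(-1674\right) = 4 \left(-1674\right) = -6696$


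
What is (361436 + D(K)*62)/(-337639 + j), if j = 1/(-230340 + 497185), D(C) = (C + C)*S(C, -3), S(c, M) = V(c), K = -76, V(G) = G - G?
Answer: -48223694710/45048639477 ≈ -1.0705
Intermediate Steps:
V(G) = 0
S(c, M) = 0
D(C) = 0 (D(C) = (C + C)*0 = (2*C)*0 = 0)
j = 1/266845 ≈ 3.7475e-6
(361436 + D(K)*62)/(-337639 + j) = (361436 + 0*62)/(-337639 + 1/266845) = (361436 + 0)/(-90097278954/266845) = 361436*(-266845/90097278954) = -48223694710/45048639477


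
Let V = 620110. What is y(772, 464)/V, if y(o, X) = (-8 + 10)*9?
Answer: 9/310055 ≈ 2.9027e-5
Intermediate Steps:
y(o, X) = 18 (y(o, X) = 2*9 = 18)
y(772, 464)/V = 18/620110 = 18*(1/620110) = 9/310055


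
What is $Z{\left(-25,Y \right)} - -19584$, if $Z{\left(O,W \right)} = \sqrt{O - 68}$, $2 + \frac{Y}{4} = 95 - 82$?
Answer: $19584 + i \sqrt{93} \approx 19584.0 + 9.6436 i$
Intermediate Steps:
$Y = 44$ ($Y = -8 + 4 \left(95 - 82\right) = -8 + 4 \cdot 13 = -8 + 52 = 44$)
$Z{\left(O,W \right)} = \sqrt{-68 + O}$
$Z{\left(-25,Y \right)} - -19584 = \sqrt{-68 - 25} - -19584 = \sqrt{-93} + 19584 = i \sqrt{93} + 19584 = 19584 + i \sqrt{93}$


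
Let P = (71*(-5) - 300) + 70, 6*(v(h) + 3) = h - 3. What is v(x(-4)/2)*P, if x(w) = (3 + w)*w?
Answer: 3705/2 ≈ 1852.5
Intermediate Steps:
x(w) = w*(3 + w)
v(h) = -7/2 + h/6 (v(h) = -3 + (h - 3)/6 = -3 + (-3 + h)/6 = -3 + (-1/2 + h/6) = -7/2 + h/6)
P = -585 (P = (-355 - 300) + 70 = -655 + 70 = -585)
v(x(-4)/2)*P = (-7/2 + (-4*(3 - 4)/2)/6)*(-585) = (-7/2 + (-4*(-1)*(1/2))/6)*(-585) = (-7/2 + (4*(1/2))/6)*(-585) = (-7/2 + (1/6)*2)*(-585) = (-7/2 + 1/3)*(-585) = -19/6*(-585) = 3705/2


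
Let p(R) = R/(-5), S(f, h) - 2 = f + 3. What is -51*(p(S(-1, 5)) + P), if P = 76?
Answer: -19176/5 ≈ -3835.2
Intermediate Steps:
S(f, h) = 5 + f (S(f, h) = 2 + (f + 3) = 2 + (3 + f) = 5 + f)
p(R) = -R/5 (p(R) = R*(-1/5) = -R/5)
-51*(p(S(-1, 5)) + P) = -51*(-(5 - 1)/5 + 76) = -51*(-1/5*4 + 76) = -51*(-4/5 + 76) = -51*376/5 = -19176/5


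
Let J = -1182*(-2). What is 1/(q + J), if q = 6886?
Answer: 1/9250 ≈ 0.00010811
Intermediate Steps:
J = 2364
1/(q + J) = 1/(6886 + 2364) = 1/9250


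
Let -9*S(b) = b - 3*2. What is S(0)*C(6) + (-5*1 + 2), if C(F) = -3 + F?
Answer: -1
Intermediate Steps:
S(b) = 2/3 - b/9 (S(b) = -(b - 3*2)/9 = -(b - 6)/9 = -(-6 + b)/9 = 2/3 - b/9)
S(0)*C(6) + (-5*1 + 2) = (2/3 - 1/9*0)*(-3 + 6) + (-5*1 + 2) = (2/3 + 0)*3 + (-5 + 2) = (2/3)*3 - 3 = 2 - 3 = -1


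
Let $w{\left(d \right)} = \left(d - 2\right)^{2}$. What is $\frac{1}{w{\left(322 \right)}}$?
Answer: $\frac{1}{102400} \approx 9.7656 \cdot 10^{-6}$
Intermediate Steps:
$w{\left(d \right)} = \left(-2 + d\right)^{2}$
$\frac{1}{w{\left(322 \right)}} = \frac{1}{\left(-2 + 322\right)^{2}} = \frac{1}{320^{2}} = \frac{1}{102400}$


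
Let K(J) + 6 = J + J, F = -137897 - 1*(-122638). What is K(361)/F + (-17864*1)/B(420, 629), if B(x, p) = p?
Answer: -273037140/9597911 ≈ -28.448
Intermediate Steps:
F = -15259 (F = -137897 + 122638 = -15259)
K(J) = -6 + 2*J (K(J) = -6 + (J + J) = -6 + 2*J)
K(361)/F + (-17864*1)/B(420, 629) = (-6 + 2*361)/(-15259) - 17864*1/629 = (-6 + 722)*(-1/15259) - 17864*1/629 = 716*(-1/15259) - 17864/629 = -716/15259 - 17864/629 = -273037140/9597911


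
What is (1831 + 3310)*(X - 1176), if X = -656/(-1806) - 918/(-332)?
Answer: -903844983343/149898 ≈ -6.0297e+6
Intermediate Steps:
X = 468925/149898 (X = -656*(-1/1806) - 918*(-1/332) = 328/903 + 459/166 = 468925/149898 ≈ 3.1283)
(1831 + 3310)*(X - 1176) = (1831 + 3310)*(468925/149898 - 1176) = 5141*(-175811123/149898) = -903844983343/149898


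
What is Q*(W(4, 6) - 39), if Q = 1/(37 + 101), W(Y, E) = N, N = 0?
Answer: -13/46 ≈ -0.28261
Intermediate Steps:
W(Y, E) = 0
Q = 1/138 ≈ 0.0072464
Q*(W(4, 6) - 39) = (0 - 39)/138 = (1/138)*(-39) = -13/46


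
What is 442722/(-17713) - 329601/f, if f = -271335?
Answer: -38095917119/1602052285 ≈ -23.779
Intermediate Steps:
442722/(-17713) - 329601/f = 442722/(-17713) - 329601/(-271335) = 442722*(-1/17713) - 329601*(-1/271335) = -442722/17713 + 109867/90445 = -38095917119/1602052285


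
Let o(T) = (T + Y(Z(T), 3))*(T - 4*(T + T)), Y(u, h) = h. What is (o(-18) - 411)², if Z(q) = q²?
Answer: 5294601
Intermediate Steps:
o(T) = -7*T*(3 + T) (o(T) = (T + 3)*(T - 4*(T + T)) = (3 + T)*(T - 8*T) = (3 + T)*(-7*T) = -7*T*(3 + T))
(o(-18) - 411)² = (-7*(-18)*(3 - 18) - 411)² = (-7*(-18)*(-15) - 411)² = (-1890 - 411)² = (-2301)² = 5294601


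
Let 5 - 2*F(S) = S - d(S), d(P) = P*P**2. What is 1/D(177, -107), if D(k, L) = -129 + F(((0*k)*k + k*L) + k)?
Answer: -2/6604461208219 ≈ -3.0283e-13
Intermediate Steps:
d(P) = P**3
F(S) = 5/2 + S**3/2 - S/2 (F(S) = 5/2 - (S - S**3)/2 = 5/2 + (S**3/2 - S/2) = 5/2 + S**3/2 - S/2)
D(k, L) = -253/2 + (k + L*k)**3/2 - k/2 - L*k/2 (D(k, L) = -129 + (5/2 + (((0*k)*k + k*L) + k)**3/2 - (((0*k)*k + k*L) + k)/2) = -129 + (5/2 + ((0*k + L*k) + k)**3/2 - ((0*k + L*k) + k)/2) = -129 + (5/2 + ((0 + L*k) + k)**3/2 - ((0 + L*k) + k)/2) = -129 + (5/2 + (L*k + k)**3/2 - (L*k + k)/2) = -129 + (5/2 + (k + L*k)**3/2 - (k + L*k)/2) = -129 + (5/2 + (k + L*k)**3/2 + (-k/2 - L*k/2)) = -129 + (5/2 + (k + L*k)**3/2 - k/2 - L*k/2) = -253/2 + (k + L*k)**3/2 - k/2 - L*k/2)
1/D(177, -107) = 1/(-253/2 + (1/2)*177**3*(1 - 107)**3 - 1/2*177*(1 - 107)) = 1/(-253/2 + (1/2)*5545233*(-106)**3 - 1/2*177*(-106)) = 1/(-253/2 + (1/2)*5545233*(-1191016) + 9381) = 1/(-253/2 - 3302230613364 + 9381) = 1/(-6604461208219/2) = -2/6604461208219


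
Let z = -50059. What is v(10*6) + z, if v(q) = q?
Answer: -49999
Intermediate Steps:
v(10*6) + z = 10*6 - 50059 = 60 - 50059 = -49999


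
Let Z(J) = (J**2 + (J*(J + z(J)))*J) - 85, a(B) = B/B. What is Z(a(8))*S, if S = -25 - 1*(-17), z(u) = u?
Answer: 656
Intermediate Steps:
a(B) = 1
Z(J) = -85 + J**2 + 2*J**3 (Z(J) = (J**2 + (J*(J + J))*J) - 85 = (J**2 + (J*(2*J))*J) - 85 = (J**2 + (2*J**2)*J) - 85 = (J**2 + 2*J**3) - 85 = -85 + J**2 + 2*J**3)
S = -8 (S = -25 + 17 = -8)
Z(a(8))*S = (-85 + 1**2 + 2*1**3)*(-8) = (-85 + 1 + 2*1)*(-8) = (-85 + 1 + 2)*(-8) = -82*(-8) = 656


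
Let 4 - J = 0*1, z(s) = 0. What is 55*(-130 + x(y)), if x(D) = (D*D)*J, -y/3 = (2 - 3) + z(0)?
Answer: -5170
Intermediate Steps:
J = 4 (J = 4 - 0 = 4 - 1*0 = 4 + 0 = 4)
y = 3 (y = -3*((2 - 3) + 0) = -3*(-1 + 0) = -3*(-1) = 3)
x(D) = 4*D² (x(D) = (D*D)*4 = D²*4 = 4*D²)
55*(-130 + x(y)) = 55*(-130 + 4*3²) = 55*(-130 + 4*9) = 55*(-130 + 36) = 55*(-94) = -5170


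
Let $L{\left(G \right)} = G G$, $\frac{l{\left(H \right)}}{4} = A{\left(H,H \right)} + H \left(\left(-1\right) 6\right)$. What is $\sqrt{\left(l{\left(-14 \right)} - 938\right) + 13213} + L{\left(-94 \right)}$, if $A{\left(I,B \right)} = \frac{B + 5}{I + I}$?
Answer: $8836 + \frac{\sqrt{618002}}{7} \approx 8948.3$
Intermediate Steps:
$A{\left(I,B \right)} = \frac{5 + B}{2 I}$
$l{\left(H \right)} = - 24 H + \frac{2 \left(5 + H\right)}{H}$ ($l{\left(H \right)} = 4 \left(\frac{5 + H}{2 H} + H \left(\left(-1\right) 6\right)\right) = 4 \left(\frac{5 + H}{2 H} + H \left(-6\right)\right) = 4 \left(\frac{5 + H}{2 H} - 6 H\right) = 4 \left(- 6 H + \frac{5 + H}{2 H}\right) = - 24 H + \frac{2 \left(5 + H\right)}{H}$)
$L{\left(G \right)} = G^{2}$
$\sqrt{\left(l{\left(-14 \right)} - 938\right) + 13213} + L{\left(-94 \right)} = \sqrt{\left(\left(2 - -336 + \frac{10}{-14}\right) - 938\right) + 13213} + \left(-94\right)^{2} = \sqrt{\left(\left(2 + 336 + 10 \left(- \frac{1}{14}\right)\right) - 938\right) + 13213} + 8836 = \sqrt{\left(\left(2 + 336 - \frac{5}{7}\right) - 938\right) + 13213} + 8836 = \sqrt{\left(\frac{2361}{7} - 938\right) + 13213} + 8836 = \sqrt{- \frac{4205}{7} + 13213} + 8836 = \sqrt{\frac{88286}{7}} + 8836 = \frac{\sqrt{618002}}{7} + 8836 = 8836 + \frac{\sqrt{618002}}{7}$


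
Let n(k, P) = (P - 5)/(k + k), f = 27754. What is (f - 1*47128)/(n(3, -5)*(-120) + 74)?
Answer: -9687/137 ≈ -70.708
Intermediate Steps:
n(k, P) = (-5 + P)/(2*k) (n(k, P) = (-5 + P)/((2*k)) = (-5 + P)*(1/(2*k)) = (-5 + P)/(2*k))
(f - 1*47128)/(n(3, -5)*(-120) + 74) = (27754 - 1*47128)/(((½)*(-5 - 5)/3)*(-120) + 74) = (27754 - 47128)/(((½)*(⅓)*(-10))*(-120) + 74) = -19374/(-5/3*(-120) + 74) = -19374/(200 + 74) = -19374/274 = -19374*1/274 = -9687/137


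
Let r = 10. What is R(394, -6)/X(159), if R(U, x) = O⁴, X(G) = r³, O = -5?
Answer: 5/8 ≈ 0.62500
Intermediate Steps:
X(G) = 1000 (X(G) = 10³ = 1000)
R(U, x) = 625 (R(U, x) = (-5)⁴ = 625)
R(394, -6)/X(159) = 625/1000 = 625*(1/1000) = 5/8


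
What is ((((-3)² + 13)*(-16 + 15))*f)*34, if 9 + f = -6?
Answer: 11220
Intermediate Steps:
f = -15 (f = -9 - 6 = -15)
((((-3)² + 13)*(-16 + 15))*f)*34 = ((((-3)² + 13)*(-16 + 15))*(-15))*34 = (((9 + 13)*(-1))*(-15))*34 = ((22*(-1))*(-15))*34 = -22*(-15)*34 = 330*34 = 11220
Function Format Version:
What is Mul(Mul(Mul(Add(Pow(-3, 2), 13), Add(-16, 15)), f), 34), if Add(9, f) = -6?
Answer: 11220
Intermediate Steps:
f = -15 (f = Add(-9, -6) = -15)
Mul(Mul(Mul(Add(Pow(-3, 2), 13), Add(-16, 15)), f), 34) = Mul(Mul(Mul(Add(Pow(-3, 2), 13), Add(-16, 15)), -15), 34) = Mul(Mul(Mul(Add(9, 13), -1), -15), 34) = Mul(Mul(Mul(22, -1), -15), 34) = Mul(Mul(-22, -15), 34) = Mul(330, 34) = 11220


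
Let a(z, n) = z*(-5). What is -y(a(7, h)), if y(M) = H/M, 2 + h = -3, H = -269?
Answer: -269/35 ≈ -7.6857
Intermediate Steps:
h = -5 (h = -2 - 3 = -5)
a(z, n) = -5*z
y(M) = -269/M
-y(a(7, h)) = -(-269)/((-5*7)) = -(-269)/(-35) = -(-269)*(-1)/35 = -1*269/35 = -269/35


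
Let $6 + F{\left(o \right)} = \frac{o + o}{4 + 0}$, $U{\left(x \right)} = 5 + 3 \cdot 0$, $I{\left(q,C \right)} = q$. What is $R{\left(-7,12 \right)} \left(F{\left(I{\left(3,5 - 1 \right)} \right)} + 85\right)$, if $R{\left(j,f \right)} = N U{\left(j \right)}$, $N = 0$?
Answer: $0$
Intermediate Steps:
$U{\left(x \right)} = 5$ ($U{\left(x \right)} = 5 + 0 = 5$)
$R{\left(j,f \right)} = 0$ ($R{\left(j,f \right)} = 0 \cdot 5 = 0$)
$F{\left(o \right)} = -6 + \frac{o}{2}$ ($F{\left(o \right)} = -6 + \frac{o + o}{4 + 0} = -6 + \frac{2 o}{4} = -6 + 2 o \frac{1}{4} = -6 + \frac{o}{2}$)
$R{\left(-7,12 \right)} \left(F{\left(I{\left(3,5 - 1 \right)} \right)} + 85\right) = 0 \left(\left(-6 + \frac{1}{2} \cdot 3\right) + 85\right) = 0 \left(\left(-6 + \frac{3}{2}\right) + 85\right) = 0 \left(- \frac{9}{2} + 85\right) = 0 \cdot \frac{161}{2} = 0$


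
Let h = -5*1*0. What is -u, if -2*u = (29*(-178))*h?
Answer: 0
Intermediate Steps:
h = 0 (h = -5*0 = 0)
u = 0 (u = -29*(-178)*0/2 = -(-2581)*0 = -½*0 = 0)
-u = -1*0 = 0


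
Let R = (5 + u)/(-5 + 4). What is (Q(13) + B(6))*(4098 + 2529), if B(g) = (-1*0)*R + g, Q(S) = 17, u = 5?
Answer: 152421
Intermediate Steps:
R = -10 (R = (5 + 5)/(-5 + 4) = 10/(-1) = 10*(-1) = -10)
B(g) = g (B(g) = -1*0*(-10) + g = 0*(-10) + g = 0 + g = g)
(Q(13) + B(6))*(4098 + 2529) = (17 + 6)*(4098 + 2529) = 23*6627 = 152421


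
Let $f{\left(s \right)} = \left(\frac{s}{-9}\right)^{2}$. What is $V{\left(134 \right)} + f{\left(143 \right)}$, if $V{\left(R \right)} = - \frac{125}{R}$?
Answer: $\frac{2730041}{10854} \approx 251.52$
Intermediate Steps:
$f{\left(s \right)} = \frac{s^{2}}{81}$ ($f{\left(s \right)} = \left(s \left(- \frac{1}{9}\right)\right)^{2} = \left(- \frac{s}{9}\right)^{2} = \frac{s^{2}}{81}$)
$V{\left(134 \right)} + f{\left(143 \right)} = - \frac{125}{134} + \frac{143^{2}}{81} = \left(-125\right) \frac{1}{134} + \frac{1}{81} \cdot 20449 = - \frac{125}{134} + \frac{20449}{81} = \frac{2730041}{10854}$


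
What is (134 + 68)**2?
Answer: 40804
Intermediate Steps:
(134 + 68)**2 = 202**2 = 40804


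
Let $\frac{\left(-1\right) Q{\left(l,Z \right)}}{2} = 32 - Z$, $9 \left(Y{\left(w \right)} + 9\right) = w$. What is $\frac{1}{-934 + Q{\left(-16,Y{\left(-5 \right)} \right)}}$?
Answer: $- \frac{9}{9154} \approx -0.00098318$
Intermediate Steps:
$Y{\left(w \right)} = -9 + \frac{w}{9}$
$Q{\left(l,Z \right)} = -64 + 2 Z$ ($Q{\left(l,Z \right)} = - 2 \left(32 - Z\right) = -64 + 2 Z$)
$\frac{1}{-934 + Q{\left(-16,Y{\left(-5 \right)} \right)}} = \frac{1}{-934 - \left(64 - 2 \left(-9 + \frac{1}{9} \left(-5\right)\right)\right)} = \frac{1}{-934 - \left(64 - 2 \left(-9 - \frac{5}{9}\right)\right)} = \frac{1}{-934 + \left(-64 + 2 \left(- \frac{86}{9}\right)\right)} = \frac{1}{-934 - \frac{748}{9}} = \frac{1}{- \frac{9154}{9}} = - \frac{9}{9154}$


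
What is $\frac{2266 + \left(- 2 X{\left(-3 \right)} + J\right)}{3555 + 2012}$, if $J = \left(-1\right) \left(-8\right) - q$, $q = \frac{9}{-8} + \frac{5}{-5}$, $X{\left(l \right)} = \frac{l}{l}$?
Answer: $\frac{18193}{44536} \approx 0.4085$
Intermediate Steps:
$X{\left(l \right)} = 1$
$q = - \frac{17}{8}$ ($q = 9 \left(- \frac{1}{8}\right) + 5 \left(- \frac{1}{5}\right) = - \frac{9}{8} - 1 = - \frac{17}{8} \approx -2.125$)
$J = \frac{81}{8}$ ($J = \left(-1\right) \left(-8\right) - - \frac{17}{8} = 8 + \frac{17}{8} = \frac{81}{8} \approx 10.125$)
$\frac{2266 + \left(- 2 X{\left(-3 \right)} + J\right)}{3555 + 2012} = \frac{2266 + \left(\left(-2\right) 1 + \frac{81}{8}\right)}{3555 + 2012} = \frac{2266 + \left(-2 + \frac{81}{8}\right)}{5567} = \left(2266 + \frac{65}{8}\right) \frac{1}{5567} = \frac{18193}{8} \cdot \frac{1}{5567} = \frac{18193}{44536}$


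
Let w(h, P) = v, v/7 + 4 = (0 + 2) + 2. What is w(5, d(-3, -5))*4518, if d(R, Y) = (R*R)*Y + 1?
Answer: 0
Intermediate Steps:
v = 0 (v = -28 + 7*((0 + 2) + 2) = -28 + 7*(2 + 2) = -28 + 7*4 = -28 + 28 = 0)
d(R, Y) = 1 + Y*R² (d(R, Y) = R²*Y + 1 = Y*R² + 1 = 1 + Y*R²)
w(h, P) = 0
w(5, d(-3, -5))*4518 = 0*4518 = 0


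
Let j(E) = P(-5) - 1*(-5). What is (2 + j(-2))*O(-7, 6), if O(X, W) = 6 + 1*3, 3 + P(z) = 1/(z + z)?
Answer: 351/10 ≈ 35.100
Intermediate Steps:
P(z) = -3 + 1/(2*z) (P(z) = -3 + 1/(z + z) = -3 + 1/(2*z))
O(X, W) = 9 (O(X, W) = 6 + 3 = 9)
j(E) = 19/10 (j(E) = (-3 + (1/2)/(-5)) - 1*(-5) = (-3 + (1/2)*(-1/5)) + 5 = (-3 - 1/10) + 5 = -31/10 + 5 = 19/10)
(2 + j(-2))*O(-7, 6) = (2 + 19/10)*9 = (39/10)*9 = 351/10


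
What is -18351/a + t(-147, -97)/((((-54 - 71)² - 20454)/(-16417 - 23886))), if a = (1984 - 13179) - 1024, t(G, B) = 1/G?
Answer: 4178077852/2891271999 ≈ 1.4451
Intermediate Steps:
a = -12219 (a = -11195 - 1024 = -12219)
-18351/a + t(-147, -97)/((((-54 - 71)² - 20454)/(-16417 - 23886))) = -18351/(-12219) + 1/((-147)*((((-54 - 71)² - 20454)/(-16417 - 23886)))) = -18351*(-1/12219) - (-40303/((-125)² - 20454))/147 = 6117/4073 - (-40303/(15625 - 20454))/147 = 6117/4073 - 1/(147*((-4829*(-1/40303)))) = 6117/4073 - 1/(147*4829/40303) = 6117/4073 - 1/147*40303/4829 = 6117/4073 - 40303/709863 = 4178077852/2891271999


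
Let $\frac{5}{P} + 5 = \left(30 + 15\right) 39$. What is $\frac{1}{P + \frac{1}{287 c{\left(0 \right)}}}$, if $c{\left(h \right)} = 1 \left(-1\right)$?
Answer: $- \frac{14350}{9} \approx -1594.4$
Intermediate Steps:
$c{\left(h \right)} = -1$
$P = \frac{1}{350}$ ($P = \frac{5}{-5 + \left(30 + 15\right) 39} = \frac{5}{-5 + 45 \cdot 39} = \frac{5}{-5 + 1755} = \frac{5}{1750} = 5 \cdot \frac{1}{1750} = \frac{1}{350} \approx 0.0028571$)
$\frac{1}{P + \frac{1}{287 c{\left(0 \right)}}} = \frac{1}{\frac{1}{350} + \frac{1}{287 \left(-1\right)}} = \frac{1}{\frac{1}{350} + \frac{1}{-287}} = \frac{1}{\frac{1}{350} - \frac{1}{287}} = \frac{1}{- \frac{9}{14350}} = - \frac{14350}{9}$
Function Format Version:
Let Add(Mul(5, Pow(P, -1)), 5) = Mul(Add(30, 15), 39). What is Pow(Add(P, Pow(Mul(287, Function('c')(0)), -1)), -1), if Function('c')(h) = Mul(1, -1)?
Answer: Rational(-14350, 9) ≈ -1594.4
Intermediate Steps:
Function('c')(h) = -1
P = Rational(1, 350) (P = Mul(5, Pow(Add(-5, Mul(Add(30, 15), 39)), -1)) = Mul(5, Pow(Add(-5, Mul(45, 39)), -1)) = Mul(5, Pow(Add(-5, 1755), -1)) = Mul(5, Pow(1750, -1)) = Mul(5, Rational(1, 1750)) = Rational(1, 350) ≈ 0.0028571)
Pow(Add(P, Pow(Mul(287, Function('c')(0)), -1)), -1) = Pow(Add(Rational(1, 350), Pow(Mul(287, -1), -1)), -1) = Pow(Add(Rational(1, 350), Pow(-287, -1)), -1) = Pow(Add(Rational(1, 350), Rational(-1, 287)), -1) = Pow(Rational(-9, 14350), -1) = Rational(-14350, 9)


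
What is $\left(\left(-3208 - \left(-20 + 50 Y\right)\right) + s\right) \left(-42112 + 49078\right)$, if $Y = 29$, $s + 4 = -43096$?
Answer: $-332542908$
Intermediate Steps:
$s = -43100$ ($s = -4 - 43096 = -43100$)
$\left(\left(-3208 - \left(-20 + 50 Y\right)\right) + s\right) \left(-42112 + 49078\right) = \left(\left(-3208 + \left(20 - 1450\right)\right) - 43100\right) \left(-42112 + 49078\right) = \left(\left(-3208 + \left(20 - 1450\right)\right) - 43100\right) 6966 = \left(\left(-3208 - 1430\right) - 43100\right) 6966 = \left(-4638 - 43100\right) 6966 = \left(-47738\right) 6966 = -332542908$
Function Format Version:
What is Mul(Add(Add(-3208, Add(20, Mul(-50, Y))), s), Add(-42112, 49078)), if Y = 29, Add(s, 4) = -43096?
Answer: -332542908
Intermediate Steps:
s = -43100 (s = Add(-4, -43096) = -43100)
Mul(Add(Add(-3208, Add(20, Mul(-50, Y))), s), Add(-42112, 49078)) = Mul(Add(Add(-3208, Add(20, Mul(-50, 29))), -43100), Add(-42112, 49078)) = Mul(Add(Add(-3208, Add(20, -1450)), -43100), 6966) = Mul(Add(Add(-3208, -1430), -43100), 6966) = Mul(Add(-4638, -43100), 6966) = Mul(-47738, 6966) = -332542908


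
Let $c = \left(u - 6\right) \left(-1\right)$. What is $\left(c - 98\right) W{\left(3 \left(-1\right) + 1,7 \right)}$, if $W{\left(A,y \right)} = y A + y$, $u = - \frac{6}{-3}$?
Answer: $658$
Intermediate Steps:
$u = 2$ ($u = \left(-6\right) \left(- \frac{1}{3}\right) = 2$)
$W{\left(A,y \right)} = y + A y$ ($W{\left(A,y \right)} = A y + y = y + A y$)
$c = 4$ ($c = \left(2 - 6\right) \left(-1\right) = \left(-4\right) \left(-1\right) = 4$)
$\left(c - 98\right) W{\left(3 \left(-1\right) + 1,7 \right)} = \left(4 - 98\right) 7 \left(1 + \left(3 \left(-1\right) + 1\right)\right) = - 94 \cdot 7 \left(1 + \left(-3 + 1\right)\right) = - 94 \cdot 7 \left(1 - 2\right) = - 94 \cdot 7 \left(-1\right) = \left(-94\right) \left(-7\right) = 658$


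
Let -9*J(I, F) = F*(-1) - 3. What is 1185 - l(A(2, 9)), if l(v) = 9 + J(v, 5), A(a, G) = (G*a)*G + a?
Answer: 10576/9 ≈ 1175.1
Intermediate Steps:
A(a, G) = a + a*G² (A(a, G) = a*G² + a = a + a*G²)
J(I, F) = ⅓ + F/9 (J(I, F) = -(F*(-1) - 3)/9 = -(-F - 3)/9 = -(-3 - F)/9 = ⅓ + F/9)
l(v) = 89/9 (l(v) = 9 + (⅓ + (⅑)*5) = 9 + (⅓ + 5/9) = 9 + 8/9 = 89/9)
1185 - l(A(2, 9)) = 1185 - 1*89/9 = 1185 - 89/9 = 10576/9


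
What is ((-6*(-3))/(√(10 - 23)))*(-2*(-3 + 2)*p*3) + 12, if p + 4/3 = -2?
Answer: 12 + 360*I*√13/13 ≈ 12.0 + 99.846*I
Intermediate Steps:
p = -10/3 (p = -4/3 - 2 = -10/3 ≈ -3.3333)
((-6*(-3))/(√(10 - 23)))*(-2*(-3 + 2)*p*3) + 12 = ((-6*(-3))/(√(10 - 23)))*(-2*(-3 + 2)*(-10)/3*3) + 12 = (18/(√(-13)))*(-(-2)*(-10)/3*3) + 12 = (18/((I*√13)))*(-2*10/3*3) + 12 = (18*(-I*√13/13))*(-20/3*3) + 12 = -18*I*√13/13*(-20) + 12 = 360*I*√13/13 + 12 = 12 + 360*I*√13/13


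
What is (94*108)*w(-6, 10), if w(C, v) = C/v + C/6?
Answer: -81216/5 ≈ -16243.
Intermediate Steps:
w(C, v) = C/6 + C/v (w(C, v) = C/v + C*(1/6) = C/v + C/6 = C/6 + C/v)
(94*108)*w(-6, 10) = (94*108)*((1/6)*(-6) - 6/10) = 10152*(-1 - 6*1/10) = 10152*(-1 - 3/5) = 10152*(-8/5) = -81216/5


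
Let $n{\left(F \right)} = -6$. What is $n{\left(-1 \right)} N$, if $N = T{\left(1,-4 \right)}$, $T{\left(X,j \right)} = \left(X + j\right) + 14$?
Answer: $-66$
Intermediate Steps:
$T{\left(X,j \right)} = 14 + X + j$
$N = 11$ ($N = 14 + 1 - 4 = 11$)
$n{\left(-1 \right)} N = \left(-6\right) 11 = -66$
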